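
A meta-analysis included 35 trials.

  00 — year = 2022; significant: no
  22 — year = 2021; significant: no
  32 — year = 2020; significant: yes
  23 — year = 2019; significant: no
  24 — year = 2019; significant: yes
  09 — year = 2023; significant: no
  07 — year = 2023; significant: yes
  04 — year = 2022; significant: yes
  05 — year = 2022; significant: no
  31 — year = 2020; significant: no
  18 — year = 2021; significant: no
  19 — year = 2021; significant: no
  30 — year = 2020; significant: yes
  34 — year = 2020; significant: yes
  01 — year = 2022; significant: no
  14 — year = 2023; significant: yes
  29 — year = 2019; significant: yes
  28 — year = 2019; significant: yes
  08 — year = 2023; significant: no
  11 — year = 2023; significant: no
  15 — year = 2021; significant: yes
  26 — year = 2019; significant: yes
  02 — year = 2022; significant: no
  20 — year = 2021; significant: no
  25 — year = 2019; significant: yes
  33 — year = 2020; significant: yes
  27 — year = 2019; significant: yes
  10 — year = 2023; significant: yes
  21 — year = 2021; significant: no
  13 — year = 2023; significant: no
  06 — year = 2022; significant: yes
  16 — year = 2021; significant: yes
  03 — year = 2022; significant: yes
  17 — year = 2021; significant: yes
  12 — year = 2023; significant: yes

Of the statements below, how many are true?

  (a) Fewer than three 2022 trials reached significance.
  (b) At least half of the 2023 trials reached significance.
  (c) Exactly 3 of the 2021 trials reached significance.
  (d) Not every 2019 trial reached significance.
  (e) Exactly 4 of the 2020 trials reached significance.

4

(a) 2022: |A| = 7, |A ∩ B| = 3; needs |A ∩ B| < 3 — false.
(b) 2023: |A| = 8, |A ∩ B| = 4; needs |A ∩ B| ≥ |A ∖ B| — true.
(c) 2021: |A| = 8, |A ∩ B| = 3; needs |A ∩ B| = 3 — true.
(d) 2019: |A| = 7, |A ∩ B| = 6; needs A ⊄ B (|A ∖ B| ≥ 1) — true.
(e) 2020: |A| = 5, |A ∩ B| = 4; needs |A ∩ B| = 4 — true.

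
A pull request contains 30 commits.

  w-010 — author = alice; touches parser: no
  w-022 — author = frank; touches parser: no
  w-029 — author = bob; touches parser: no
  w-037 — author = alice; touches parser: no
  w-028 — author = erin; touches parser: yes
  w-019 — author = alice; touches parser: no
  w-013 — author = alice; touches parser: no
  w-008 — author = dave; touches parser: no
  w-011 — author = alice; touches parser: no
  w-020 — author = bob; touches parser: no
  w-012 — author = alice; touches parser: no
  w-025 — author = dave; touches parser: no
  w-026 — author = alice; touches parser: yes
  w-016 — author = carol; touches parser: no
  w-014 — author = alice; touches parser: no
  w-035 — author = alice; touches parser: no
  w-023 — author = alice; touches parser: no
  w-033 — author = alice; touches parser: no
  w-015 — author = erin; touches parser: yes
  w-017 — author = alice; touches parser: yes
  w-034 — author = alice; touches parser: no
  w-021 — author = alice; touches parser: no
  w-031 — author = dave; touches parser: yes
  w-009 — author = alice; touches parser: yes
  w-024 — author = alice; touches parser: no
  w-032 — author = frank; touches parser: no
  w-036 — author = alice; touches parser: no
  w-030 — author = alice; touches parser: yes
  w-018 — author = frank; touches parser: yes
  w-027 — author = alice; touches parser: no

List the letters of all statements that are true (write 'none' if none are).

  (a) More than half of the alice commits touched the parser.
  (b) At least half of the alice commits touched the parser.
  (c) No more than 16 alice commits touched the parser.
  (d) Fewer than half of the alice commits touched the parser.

(c), (d)

|A| = 19, |A ∩ B| = 4, |A ∖ B| = 15.
(a) |A ∩ B| > |A ∖ B|: fails.
(b) |A ∩ B| ≥ |A ∖ B|: fails.
(c) |A ∩ B| ≤ 16: holds.
(d) |A ∩ B| < |A ∖ B|: holds.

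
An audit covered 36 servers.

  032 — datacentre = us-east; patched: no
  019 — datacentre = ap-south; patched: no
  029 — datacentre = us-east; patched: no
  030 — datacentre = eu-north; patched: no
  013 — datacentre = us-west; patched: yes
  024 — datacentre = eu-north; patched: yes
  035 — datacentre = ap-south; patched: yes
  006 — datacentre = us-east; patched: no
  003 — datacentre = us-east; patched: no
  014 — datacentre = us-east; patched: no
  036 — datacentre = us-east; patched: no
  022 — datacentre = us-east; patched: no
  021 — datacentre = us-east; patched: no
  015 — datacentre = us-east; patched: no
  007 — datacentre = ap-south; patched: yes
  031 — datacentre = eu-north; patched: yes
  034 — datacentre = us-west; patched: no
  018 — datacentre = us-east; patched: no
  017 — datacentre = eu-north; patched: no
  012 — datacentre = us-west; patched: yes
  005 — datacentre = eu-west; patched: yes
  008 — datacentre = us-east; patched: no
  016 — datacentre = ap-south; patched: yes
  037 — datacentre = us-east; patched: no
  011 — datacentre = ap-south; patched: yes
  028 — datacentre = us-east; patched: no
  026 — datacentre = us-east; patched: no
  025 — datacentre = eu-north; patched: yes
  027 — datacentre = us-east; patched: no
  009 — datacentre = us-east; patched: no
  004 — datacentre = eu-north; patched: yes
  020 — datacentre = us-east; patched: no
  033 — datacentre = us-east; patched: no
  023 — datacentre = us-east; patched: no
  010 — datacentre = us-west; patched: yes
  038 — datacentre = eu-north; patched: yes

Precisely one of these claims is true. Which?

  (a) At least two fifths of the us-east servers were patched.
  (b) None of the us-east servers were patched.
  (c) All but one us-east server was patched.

|A| = 19, |A ∩ B| = 0, |A ∖ B| = 19.
(a) requires |A ∩ B| / |A| ≥ 2/5: false.
(b) requires A ∩ B = ∅ (|A ∩ B| = 0): true.
(c) requires |A ∖ B| = 1: false.

(b)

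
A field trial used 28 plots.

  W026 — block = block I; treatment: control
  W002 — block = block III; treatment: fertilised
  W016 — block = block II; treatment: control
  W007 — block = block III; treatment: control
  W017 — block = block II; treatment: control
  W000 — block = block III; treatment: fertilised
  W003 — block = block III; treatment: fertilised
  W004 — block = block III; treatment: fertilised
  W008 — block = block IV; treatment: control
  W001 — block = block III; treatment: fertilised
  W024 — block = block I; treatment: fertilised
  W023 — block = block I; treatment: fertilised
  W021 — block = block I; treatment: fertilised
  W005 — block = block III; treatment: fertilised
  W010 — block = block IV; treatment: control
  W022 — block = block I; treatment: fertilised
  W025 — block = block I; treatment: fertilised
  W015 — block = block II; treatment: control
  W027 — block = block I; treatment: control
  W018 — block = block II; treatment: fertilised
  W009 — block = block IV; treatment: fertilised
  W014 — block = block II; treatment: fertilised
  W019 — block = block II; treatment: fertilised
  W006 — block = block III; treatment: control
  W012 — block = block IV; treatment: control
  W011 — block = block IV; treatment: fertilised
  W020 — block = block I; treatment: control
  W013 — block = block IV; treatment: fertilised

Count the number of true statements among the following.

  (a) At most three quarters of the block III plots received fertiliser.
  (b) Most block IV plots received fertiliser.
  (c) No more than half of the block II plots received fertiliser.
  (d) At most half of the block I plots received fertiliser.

2

(a) block III: |A| = 8, |A ∩ B| = 6; needs |A ∩ B| / |A| ≤ 3/4 — true.
(b) block IV: |A| = 6, |A ∩ B| = 3; needs |A ∩ B| > |A ∖ B| — false.
(c) block II: |A| = 6, |A ∩ B| = 3; needs |A ∩ B| ≤ |A ∖ B| — true.
(d) block I: |A| = 8, |A ∩ B| = 5; needs |A ∩ B| ≤ |A ∖ B| — false.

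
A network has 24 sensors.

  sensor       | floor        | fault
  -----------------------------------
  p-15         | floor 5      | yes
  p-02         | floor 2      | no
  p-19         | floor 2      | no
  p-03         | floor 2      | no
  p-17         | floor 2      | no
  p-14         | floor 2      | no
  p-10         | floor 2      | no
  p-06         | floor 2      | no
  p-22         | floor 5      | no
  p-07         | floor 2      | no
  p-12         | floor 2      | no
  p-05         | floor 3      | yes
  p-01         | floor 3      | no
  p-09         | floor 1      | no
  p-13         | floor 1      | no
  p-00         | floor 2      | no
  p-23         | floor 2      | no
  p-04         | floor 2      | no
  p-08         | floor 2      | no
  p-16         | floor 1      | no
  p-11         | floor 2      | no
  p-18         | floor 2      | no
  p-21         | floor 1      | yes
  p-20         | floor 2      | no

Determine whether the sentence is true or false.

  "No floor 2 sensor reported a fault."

True

'No floor 2 sensor reported a fault' holds iff A ∩ B = ∅ (|A ∩ B| = 0).
|A| = 16, |A ∩ B| = 0, |A ∖ B| = 16.
So the statement is true.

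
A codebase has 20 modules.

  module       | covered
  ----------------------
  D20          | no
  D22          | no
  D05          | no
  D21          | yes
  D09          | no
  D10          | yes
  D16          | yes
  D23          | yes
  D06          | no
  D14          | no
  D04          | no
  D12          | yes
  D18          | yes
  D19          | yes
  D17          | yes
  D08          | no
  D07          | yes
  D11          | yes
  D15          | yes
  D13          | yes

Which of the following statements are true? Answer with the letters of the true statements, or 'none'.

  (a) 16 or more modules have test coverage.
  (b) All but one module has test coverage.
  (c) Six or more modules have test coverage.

(c)

|A| = 20, |A ∩ B| = 12, |A ∖ B| = 8.
(a) |A ∩ B| ≥ 16: fails.
(b) |A ∖ B| = 1: fails.
(c) |A ∩ B| ≥ 6: holds.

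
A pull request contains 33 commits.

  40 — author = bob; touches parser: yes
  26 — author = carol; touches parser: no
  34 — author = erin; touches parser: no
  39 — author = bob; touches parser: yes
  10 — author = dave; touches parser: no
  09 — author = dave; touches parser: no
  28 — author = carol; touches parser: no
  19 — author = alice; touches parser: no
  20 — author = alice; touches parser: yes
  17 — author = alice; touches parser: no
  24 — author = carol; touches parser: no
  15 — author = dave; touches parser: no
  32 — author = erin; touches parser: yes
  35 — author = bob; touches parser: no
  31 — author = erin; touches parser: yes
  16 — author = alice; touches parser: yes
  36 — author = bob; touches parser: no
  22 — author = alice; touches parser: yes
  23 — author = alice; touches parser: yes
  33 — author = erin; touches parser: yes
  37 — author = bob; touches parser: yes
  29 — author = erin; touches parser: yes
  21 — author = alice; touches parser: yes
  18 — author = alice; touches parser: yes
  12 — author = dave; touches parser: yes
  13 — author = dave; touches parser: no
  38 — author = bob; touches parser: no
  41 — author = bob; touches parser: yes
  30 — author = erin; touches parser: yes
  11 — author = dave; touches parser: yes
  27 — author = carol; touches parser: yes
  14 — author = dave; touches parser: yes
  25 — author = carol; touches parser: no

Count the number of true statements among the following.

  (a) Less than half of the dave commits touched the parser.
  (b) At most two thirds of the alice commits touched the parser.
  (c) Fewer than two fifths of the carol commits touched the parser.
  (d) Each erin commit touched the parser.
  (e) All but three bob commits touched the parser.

(a) dave: |A| = 7, |A ∩ B| = 3; needs |A ∩ B| < |A ∖ B| — true.
(b) alice: |A| = 8, |A ∩ B| = 6; needs |A ∩ B| / |A| ≤ 2/3 — false.
(c) carol: |A| = 5, |A ∩ B| = 1; needs |A ∩ B| / |A| < 2/5 — true.
(d) erin: |A| = 6, |A ∩ B| = 5; needs A ⊆ B, i.e. every element of A is in B (|A ∖ B| = 0) — false.
(e) bob: |A| = 7, |A ∩ B| = 4; needs |A ∖ B| = 3 — true.

3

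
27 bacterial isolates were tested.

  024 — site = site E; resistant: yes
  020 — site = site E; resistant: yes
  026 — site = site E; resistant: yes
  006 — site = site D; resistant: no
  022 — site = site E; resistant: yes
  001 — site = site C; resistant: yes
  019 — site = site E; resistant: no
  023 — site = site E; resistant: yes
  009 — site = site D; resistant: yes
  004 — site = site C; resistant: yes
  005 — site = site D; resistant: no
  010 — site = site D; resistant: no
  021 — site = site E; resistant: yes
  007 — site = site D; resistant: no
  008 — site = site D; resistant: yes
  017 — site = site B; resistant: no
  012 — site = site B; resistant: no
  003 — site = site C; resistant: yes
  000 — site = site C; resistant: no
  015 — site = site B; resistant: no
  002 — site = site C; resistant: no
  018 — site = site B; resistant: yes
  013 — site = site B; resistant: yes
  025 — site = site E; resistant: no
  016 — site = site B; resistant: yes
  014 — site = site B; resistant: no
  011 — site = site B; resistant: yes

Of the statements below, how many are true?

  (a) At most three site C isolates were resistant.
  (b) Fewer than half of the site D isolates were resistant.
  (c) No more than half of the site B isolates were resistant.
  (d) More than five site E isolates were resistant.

(a) site C: |A| = 5, |A ∩ B| = 3; needs |A ∩ B| ≤ 3 — true.
(b) site D: |A| = 6, |A ∩ B| = 2; needs |A ∩ B| < |A ∖ B| — true.
(c) site B: |A| = 8, |A ∩ B| = 4; needs |A ∩ B| ≤ |A ∖ B| — true.
(d) site E: |A| = 8, |A ∩ B| = 6; needs |A ∩ B| > 5 — true.

4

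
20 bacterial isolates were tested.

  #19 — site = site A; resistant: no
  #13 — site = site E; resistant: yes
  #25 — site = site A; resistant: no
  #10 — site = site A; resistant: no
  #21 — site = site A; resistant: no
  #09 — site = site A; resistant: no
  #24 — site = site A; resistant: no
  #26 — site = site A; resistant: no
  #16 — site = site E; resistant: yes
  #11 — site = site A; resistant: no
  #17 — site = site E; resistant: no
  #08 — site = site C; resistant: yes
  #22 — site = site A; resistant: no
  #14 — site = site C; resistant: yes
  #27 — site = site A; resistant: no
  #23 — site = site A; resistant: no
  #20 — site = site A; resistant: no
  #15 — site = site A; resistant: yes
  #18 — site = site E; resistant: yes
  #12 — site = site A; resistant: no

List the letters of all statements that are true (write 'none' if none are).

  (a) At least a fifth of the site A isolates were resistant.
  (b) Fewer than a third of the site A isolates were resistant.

(b)

|A| = 14, |A ∩ B| = 1, |A ∖ B| = 13.
(a) |A ∩ B| / |A| ≥ 1/5: fails.
(b) |A ∩ B| / |A| < 1/3: holds.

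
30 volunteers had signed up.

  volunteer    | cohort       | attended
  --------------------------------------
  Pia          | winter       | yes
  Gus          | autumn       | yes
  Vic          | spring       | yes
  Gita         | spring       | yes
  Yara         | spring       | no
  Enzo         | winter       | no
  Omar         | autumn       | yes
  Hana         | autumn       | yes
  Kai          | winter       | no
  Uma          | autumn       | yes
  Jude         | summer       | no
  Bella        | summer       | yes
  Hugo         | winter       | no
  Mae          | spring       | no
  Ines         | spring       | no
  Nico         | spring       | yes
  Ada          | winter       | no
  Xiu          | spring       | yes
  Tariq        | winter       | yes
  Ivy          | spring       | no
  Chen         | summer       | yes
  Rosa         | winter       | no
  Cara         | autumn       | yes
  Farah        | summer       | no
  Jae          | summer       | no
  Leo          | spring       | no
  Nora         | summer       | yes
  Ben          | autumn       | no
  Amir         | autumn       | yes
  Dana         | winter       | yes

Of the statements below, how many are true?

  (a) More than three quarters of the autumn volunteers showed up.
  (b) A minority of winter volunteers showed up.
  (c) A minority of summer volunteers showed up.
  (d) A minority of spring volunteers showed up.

(a) autumn: |A| = 7, |A ∩ B| = 6; needs |A ∩ B| / |A| > 3/4 — true.
(b) winter: |A| = 8, |A ∩ B| = 3; needs |A ∩ B| < |A ∖ B| — true.
(c) summer: |A| = 6, |A ∩ B| = 3; needs |A ∩ B| < |A ∖ B| — false.
(d) spring: |A| = 9, |A ∩ B| = 4; needs |A ∩ B| < |A ∖ B| — true.

3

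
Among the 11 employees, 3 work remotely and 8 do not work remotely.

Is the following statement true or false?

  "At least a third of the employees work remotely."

The determiner here denotes the relation: |A ∩ B| / |A| ≥ 1/3.
|A| = 11, |A ∩ B| = 3, |A ∖ B| = 8.
|A ∩ B|/|A| = 3/11, so the statement is false.

False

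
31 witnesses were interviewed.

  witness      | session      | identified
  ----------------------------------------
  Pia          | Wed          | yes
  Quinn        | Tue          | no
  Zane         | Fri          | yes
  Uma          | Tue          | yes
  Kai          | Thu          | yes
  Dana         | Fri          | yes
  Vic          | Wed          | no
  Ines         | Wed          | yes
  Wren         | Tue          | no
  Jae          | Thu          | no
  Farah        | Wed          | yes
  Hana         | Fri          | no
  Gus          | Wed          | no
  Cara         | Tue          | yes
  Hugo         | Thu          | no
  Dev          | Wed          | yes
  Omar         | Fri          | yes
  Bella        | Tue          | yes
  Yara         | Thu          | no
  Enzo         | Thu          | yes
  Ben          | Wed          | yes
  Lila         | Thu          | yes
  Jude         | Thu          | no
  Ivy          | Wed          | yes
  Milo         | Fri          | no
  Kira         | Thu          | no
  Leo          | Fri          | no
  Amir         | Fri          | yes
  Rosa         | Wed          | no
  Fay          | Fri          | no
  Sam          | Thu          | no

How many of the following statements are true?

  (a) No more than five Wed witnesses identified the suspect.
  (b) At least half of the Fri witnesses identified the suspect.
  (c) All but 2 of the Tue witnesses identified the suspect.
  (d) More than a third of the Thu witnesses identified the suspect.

2

(a) Wed: |A| = 9, |A ∩ B| = 6; needs |A ∩ B| ≤ 5 — false.
(b) Fri: |A| = 8, |A ∩ B| = 4; needs |A ∩ B| ≥ |A ∖ B| — true.
(c) Tue: |A| = 5, |A ∩ B| = 3; needs |A ∖ B| = 2 — true.
(d) Thu: |A| = 9, |A ∩ B| = 3; needs |A ∩ B| / |A| > 1/3 — false.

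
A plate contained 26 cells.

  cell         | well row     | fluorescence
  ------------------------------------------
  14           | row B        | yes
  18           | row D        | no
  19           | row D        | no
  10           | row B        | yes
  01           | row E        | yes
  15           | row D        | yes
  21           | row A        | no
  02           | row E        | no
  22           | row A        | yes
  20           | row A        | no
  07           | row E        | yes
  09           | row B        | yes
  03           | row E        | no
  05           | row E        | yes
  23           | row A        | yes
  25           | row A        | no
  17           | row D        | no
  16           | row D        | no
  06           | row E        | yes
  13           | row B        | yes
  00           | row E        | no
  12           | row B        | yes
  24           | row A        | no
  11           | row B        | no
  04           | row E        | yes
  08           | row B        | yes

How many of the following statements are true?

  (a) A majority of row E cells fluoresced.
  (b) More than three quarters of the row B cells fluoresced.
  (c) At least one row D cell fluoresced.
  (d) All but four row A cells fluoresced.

(a) row E: |A| = 8, |A ∩ B| = 5; needs |A ∩ B| > |A ∖ B| — true.
(b) row B: |A| = 7, |A ∩ B| = 6; needs |A ∩ B| / |A| > 3/4 — true.
(c) row D: |A| = 5, |A ∩ B| = 1; needs A ∩ B ≠ ∅ (|A ∩ B| ≥ 1) — true.
(d) row A: |A| = 6, |A ∩ B| = 2; needs |A ∖ B| = 4 — true.

4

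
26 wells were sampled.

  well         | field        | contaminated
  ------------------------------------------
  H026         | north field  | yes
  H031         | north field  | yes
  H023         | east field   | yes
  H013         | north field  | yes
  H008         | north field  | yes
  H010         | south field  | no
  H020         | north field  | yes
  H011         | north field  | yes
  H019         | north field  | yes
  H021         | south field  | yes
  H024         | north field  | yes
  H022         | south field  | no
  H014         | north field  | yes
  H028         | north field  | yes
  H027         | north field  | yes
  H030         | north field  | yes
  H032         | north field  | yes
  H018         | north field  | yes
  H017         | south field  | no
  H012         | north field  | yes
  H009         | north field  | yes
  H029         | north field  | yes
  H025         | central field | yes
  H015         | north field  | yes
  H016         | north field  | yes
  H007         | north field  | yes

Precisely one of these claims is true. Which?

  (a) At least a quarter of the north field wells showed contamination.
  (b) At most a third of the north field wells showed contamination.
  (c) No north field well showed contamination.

|A| = 20, |A ∩ B| = 20, |A ∖ B| = 0.
(a) requires |A ∩ B| / |A| ≥ 1/4: true.
(b) requires |A ∩ B| / |A| ≤ 1/3: false.
(c) requires A ∩ B = ∅ (|A ∩ B| = 0): false.

(a)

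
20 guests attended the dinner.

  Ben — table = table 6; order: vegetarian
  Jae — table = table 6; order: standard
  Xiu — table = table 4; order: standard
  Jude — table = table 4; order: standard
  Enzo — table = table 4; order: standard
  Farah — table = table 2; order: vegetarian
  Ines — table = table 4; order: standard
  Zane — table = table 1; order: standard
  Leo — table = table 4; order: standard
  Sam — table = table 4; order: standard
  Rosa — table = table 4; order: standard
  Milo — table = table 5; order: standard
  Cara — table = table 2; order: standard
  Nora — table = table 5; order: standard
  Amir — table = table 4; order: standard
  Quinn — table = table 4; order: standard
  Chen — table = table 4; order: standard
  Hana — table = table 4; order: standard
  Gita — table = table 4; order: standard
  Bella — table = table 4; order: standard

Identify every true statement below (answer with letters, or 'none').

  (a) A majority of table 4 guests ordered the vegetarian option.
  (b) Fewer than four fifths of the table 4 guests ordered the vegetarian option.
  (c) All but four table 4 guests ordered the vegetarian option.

|A| = 13, |A ∩ B| = 0, |A ∖ B| = 13.
(a) |A ∩ B| > |A ∖ B|: fails.
(b) |A ∩ B| / |A| < 4/5: holds.
(c) |A ∖ B| = 4: fails.

(b)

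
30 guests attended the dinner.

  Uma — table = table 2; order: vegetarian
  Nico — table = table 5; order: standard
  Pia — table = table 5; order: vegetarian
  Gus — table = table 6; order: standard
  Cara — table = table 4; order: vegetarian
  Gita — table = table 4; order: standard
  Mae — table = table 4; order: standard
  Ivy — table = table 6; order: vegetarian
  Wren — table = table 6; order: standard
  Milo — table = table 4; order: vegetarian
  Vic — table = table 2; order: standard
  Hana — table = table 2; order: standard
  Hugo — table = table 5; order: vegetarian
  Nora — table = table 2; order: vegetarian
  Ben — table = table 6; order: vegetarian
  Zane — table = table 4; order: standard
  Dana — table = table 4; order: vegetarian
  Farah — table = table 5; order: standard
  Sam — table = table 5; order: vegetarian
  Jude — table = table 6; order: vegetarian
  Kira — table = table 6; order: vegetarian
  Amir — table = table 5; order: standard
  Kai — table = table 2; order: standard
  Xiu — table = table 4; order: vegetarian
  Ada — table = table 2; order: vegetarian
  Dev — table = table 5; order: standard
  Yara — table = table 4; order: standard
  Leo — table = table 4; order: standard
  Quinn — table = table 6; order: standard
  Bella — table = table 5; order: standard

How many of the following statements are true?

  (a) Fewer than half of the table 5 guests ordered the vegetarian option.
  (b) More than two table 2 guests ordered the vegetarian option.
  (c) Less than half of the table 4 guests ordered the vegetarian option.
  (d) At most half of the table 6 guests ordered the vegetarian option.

(a) table 5: |A| = 8, |A ∩ B| = 3; needs |A ∩ B| < |A ∖ B| — true.
(b) table 2: |A| = 6, |A ∩ B| = 3; needs |A ∩ B| > 2 — true.
(c) table 4: |A| = 9, |A ∩ B| = 4; needs |A ∩ B| < |A ∖ B| — true.
(d) table 6: |A| = 7, |A ∩ B| = 4; needs |A ∩ B| ≤ |A ∖ B| — false.

3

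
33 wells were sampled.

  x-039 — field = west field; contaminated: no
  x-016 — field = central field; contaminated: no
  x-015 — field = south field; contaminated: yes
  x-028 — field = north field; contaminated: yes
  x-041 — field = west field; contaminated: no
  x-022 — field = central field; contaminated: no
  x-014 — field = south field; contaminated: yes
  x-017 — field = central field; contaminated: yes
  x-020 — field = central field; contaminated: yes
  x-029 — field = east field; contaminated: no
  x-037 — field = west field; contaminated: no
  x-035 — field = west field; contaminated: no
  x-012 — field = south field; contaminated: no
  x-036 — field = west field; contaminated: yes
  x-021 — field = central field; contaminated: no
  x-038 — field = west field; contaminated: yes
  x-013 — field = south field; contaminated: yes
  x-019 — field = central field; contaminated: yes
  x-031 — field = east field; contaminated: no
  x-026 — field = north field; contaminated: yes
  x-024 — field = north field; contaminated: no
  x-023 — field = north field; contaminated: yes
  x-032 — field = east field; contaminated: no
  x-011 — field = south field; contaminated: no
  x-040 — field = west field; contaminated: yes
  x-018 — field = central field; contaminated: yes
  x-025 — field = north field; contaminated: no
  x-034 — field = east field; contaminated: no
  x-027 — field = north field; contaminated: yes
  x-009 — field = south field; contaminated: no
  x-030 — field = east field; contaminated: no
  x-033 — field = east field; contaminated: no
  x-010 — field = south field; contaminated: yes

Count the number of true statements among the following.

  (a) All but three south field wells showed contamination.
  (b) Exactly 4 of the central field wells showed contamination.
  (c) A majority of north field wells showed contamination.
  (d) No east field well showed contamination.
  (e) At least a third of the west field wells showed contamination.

(a) south field: |A| = 7, |A ∩ B| = 4; needs |A ∖ B| = 3 — true.
(b) central field: |A| = 7, |A ∩ B| = 4; needs |A ∩ B| = 4 — true.
(c) north field: |A| = 6, |A ∩ B| = 4; needs |A ∩ B| > |A ∖ B| — true.
(d) east field: |A| = 6, |A ∩ B| = 0; needs A ∩ B = ∅ (|A ∩ B| = 0) — true.
(e) west field: |A| = 7, |A ∩ B| = 3; needs |A ∩ B| / |A| ≥ 1/3 — true.

5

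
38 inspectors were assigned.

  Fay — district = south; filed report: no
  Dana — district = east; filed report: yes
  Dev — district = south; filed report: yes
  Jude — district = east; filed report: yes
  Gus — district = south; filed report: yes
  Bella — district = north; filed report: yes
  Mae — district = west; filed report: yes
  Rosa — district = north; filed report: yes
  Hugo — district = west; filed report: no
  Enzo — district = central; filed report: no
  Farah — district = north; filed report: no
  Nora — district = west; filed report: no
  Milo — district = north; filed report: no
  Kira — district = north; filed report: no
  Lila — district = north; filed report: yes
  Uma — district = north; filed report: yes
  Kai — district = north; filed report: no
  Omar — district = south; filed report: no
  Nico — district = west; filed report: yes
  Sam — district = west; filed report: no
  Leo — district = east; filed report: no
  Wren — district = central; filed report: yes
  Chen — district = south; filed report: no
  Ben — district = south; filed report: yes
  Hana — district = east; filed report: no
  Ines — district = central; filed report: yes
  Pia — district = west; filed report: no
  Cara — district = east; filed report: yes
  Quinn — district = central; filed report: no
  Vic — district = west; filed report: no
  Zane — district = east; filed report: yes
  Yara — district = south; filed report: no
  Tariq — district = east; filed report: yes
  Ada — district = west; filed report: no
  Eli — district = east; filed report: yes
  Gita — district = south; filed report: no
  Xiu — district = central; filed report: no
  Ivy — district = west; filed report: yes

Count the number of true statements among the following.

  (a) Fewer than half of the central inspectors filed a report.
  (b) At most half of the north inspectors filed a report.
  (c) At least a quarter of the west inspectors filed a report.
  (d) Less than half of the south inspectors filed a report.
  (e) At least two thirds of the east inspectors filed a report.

(a) central: |A| = 5, |A ∩ B| = 2; needs |A ∩ B| < |A ∖ B| — true.
(b) north: |A| = 8, |A ∩ B| = 4; needs |A ∩ B| ≤ |A ∖ B| — true.
(c) west: |A| = 9, |A ∩ B| = 3; needs |A ∩ B| / |A| ≥ 1/4 — true.
(d) south: |A| = 8, |A ∩ B| = 3; needs |A ∩ B| < |A ∖ B| — true.
(e) east: |A| = 8, |A ∩ B| = 6; needs |A ∩ B| / |A| ≥ 2/3 — true.

5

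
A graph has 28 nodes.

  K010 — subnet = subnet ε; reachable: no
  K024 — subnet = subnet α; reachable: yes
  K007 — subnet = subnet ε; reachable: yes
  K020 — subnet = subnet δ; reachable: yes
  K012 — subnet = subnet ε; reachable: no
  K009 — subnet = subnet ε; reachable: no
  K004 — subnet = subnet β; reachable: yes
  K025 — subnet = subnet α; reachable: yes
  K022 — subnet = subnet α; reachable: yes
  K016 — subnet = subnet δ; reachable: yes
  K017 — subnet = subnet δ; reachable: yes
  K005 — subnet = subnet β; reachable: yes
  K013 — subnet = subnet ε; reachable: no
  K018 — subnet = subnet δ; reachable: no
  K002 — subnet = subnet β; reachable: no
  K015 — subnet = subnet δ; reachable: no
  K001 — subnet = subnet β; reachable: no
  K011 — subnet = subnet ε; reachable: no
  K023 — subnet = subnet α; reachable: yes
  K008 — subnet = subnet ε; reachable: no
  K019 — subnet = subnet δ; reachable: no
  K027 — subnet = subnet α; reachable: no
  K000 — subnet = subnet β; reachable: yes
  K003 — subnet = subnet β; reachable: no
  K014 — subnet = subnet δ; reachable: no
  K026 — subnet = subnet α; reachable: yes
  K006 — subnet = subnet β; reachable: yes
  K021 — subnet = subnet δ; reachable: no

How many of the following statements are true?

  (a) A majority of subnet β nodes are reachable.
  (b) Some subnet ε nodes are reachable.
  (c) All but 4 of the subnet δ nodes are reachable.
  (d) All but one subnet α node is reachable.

(a) subnet β: |A| = 7, |A ∩ B| = 4; needs |A ∩ B| > |A ∖ B| — true.
(b) subnet ε: |A| = 7, |A ∩ B| = 1; needs A ∩ B ≠ ∅ (|A ∩ B| ≥ 1) — true.
(c) subnet δ: |A| = 8, |A ∩ B| = 3; needs |A ∖ B| = 4 — false.
(d) subnet α: |A| = 6, |A ∩ B| = 5; needs |A ∖ B| = 1 — true.

3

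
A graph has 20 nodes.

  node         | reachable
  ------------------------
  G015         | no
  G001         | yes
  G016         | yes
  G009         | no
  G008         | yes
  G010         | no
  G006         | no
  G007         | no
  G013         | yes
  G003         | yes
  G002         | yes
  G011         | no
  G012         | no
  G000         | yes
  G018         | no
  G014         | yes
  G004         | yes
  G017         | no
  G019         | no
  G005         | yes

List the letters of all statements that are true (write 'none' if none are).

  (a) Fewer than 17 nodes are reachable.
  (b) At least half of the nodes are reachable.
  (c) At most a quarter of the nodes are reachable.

|A| = 20, |A ∩ B| = 10, |A ∖ B| = 10.
(a) |A ∩ B| < 17: holds.
(b) |A ∩ B| ≥ |A ∖ B|: holds.
(c) |A ∩ B| / |A| ≤ 1/4: fails.

(a), (b)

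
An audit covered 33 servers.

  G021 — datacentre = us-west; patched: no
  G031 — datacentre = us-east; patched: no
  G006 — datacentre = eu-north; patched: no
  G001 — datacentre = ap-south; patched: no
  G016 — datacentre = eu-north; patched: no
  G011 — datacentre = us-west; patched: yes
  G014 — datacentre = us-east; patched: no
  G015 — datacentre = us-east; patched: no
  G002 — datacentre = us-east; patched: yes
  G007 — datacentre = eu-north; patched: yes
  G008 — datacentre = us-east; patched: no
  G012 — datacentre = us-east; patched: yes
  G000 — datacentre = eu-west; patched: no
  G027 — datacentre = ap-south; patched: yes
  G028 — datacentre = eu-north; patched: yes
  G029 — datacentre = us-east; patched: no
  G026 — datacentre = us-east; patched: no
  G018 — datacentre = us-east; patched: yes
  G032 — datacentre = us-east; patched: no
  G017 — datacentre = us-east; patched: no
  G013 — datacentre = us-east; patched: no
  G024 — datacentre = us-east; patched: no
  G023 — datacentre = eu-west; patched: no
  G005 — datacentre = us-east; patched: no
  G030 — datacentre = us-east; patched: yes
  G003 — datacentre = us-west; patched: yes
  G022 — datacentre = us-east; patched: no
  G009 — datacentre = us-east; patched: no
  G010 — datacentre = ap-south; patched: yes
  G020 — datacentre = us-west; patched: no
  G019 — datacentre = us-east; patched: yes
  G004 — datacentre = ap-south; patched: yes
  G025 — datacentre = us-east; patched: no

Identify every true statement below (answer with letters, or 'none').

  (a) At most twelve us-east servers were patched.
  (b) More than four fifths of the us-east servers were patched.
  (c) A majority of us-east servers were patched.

(a)

|A| = 19, |A ∩ B| = 5, |A ∖ B| = 14.
(a) |A ∩ B| ≤ 12: holds.
(b) |A ∩ B| / |A| > 4/5: fails.
(c) |A ∩ B| > |A ∖ B|: fails.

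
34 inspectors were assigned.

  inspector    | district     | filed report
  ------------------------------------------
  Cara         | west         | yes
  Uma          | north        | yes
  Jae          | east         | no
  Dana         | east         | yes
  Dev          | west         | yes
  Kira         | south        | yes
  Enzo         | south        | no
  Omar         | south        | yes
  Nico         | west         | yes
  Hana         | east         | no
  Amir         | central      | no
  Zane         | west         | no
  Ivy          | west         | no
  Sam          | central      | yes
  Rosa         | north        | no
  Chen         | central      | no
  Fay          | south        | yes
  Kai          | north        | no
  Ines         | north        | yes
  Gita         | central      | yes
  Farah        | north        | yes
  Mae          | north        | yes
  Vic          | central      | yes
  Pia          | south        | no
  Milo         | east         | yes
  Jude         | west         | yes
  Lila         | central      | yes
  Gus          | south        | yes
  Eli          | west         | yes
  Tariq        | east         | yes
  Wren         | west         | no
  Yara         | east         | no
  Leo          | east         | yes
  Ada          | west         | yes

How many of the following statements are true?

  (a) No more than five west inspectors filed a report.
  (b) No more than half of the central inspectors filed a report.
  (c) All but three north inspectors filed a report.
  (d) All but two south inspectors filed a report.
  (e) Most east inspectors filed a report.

2

(a) west: |A| = 9, |A ∩ B| = 6; needs |A ∩ B| ≤ 5 — false.
(b) central: |A| = 6, |A ∩ B| = 4; needs |A ∩ B| ≤ |A ∖ B| — false.
(c) north: |A| = 6, |A ∩ B| = 4; needs |A ∖ B| = 3 — false.
(d) south: |A| = 6, |A ∩ B| = 4; needs |A ∖ B| = 2 — true.
(e) east: |A| = 7, |A ∩ B| = 4; needs |A ∩ B| > |A ∖ B| — true.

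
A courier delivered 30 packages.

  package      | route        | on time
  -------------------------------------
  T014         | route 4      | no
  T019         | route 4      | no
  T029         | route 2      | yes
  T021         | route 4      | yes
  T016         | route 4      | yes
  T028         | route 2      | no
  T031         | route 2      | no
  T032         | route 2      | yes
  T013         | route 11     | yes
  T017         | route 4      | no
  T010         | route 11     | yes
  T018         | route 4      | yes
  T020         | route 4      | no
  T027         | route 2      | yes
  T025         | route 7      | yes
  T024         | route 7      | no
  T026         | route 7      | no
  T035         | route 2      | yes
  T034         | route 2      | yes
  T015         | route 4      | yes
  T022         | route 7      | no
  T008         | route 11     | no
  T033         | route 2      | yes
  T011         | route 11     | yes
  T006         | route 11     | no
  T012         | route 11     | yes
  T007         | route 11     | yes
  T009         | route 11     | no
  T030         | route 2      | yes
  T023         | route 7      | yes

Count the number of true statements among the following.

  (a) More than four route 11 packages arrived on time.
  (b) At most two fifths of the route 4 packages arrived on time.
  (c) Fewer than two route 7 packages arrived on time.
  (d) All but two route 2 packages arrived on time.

2

(a) route 11: |A| = 8, |A ∩ B| = 5; needs |A ∩ B| > 4 — true.
(b) route 4: |A| = 8, |A ∩ B| = 4; needs |A ∩ B| / |A| ≤ 2/5 — false.
(c) route 7: |A| = 5, |A ∩ B| = 2; needs |A ∩ B| < 2 — false.
(d) route 2: |A| = 9, |A ∩ B| = 7; needs |A ∖ B| = 2 — true.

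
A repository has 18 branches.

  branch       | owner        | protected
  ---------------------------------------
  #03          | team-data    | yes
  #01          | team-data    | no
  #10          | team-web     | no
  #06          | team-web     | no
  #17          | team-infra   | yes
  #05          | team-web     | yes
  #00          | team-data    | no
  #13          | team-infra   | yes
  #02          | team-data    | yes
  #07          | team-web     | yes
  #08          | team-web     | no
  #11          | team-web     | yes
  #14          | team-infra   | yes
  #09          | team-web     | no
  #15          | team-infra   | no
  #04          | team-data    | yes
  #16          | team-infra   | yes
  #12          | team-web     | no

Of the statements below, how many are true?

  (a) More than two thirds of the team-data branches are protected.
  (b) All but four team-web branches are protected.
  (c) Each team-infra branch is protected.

0

(a) team-data: |A| = 5, |A ∩ B| = 3; needs |A ∩ B| / |A| > 2/3 — false.
(b) team-web: |A| = 8, |A ∩ B| = 3; needs |A ∖ B| = 4 — false.
(c) team-infra: |A| = 5, |A ∩ B| = 4; needs A ⊆ B, i.e. every element of A is in B (|A ∖ B| = 0) — false.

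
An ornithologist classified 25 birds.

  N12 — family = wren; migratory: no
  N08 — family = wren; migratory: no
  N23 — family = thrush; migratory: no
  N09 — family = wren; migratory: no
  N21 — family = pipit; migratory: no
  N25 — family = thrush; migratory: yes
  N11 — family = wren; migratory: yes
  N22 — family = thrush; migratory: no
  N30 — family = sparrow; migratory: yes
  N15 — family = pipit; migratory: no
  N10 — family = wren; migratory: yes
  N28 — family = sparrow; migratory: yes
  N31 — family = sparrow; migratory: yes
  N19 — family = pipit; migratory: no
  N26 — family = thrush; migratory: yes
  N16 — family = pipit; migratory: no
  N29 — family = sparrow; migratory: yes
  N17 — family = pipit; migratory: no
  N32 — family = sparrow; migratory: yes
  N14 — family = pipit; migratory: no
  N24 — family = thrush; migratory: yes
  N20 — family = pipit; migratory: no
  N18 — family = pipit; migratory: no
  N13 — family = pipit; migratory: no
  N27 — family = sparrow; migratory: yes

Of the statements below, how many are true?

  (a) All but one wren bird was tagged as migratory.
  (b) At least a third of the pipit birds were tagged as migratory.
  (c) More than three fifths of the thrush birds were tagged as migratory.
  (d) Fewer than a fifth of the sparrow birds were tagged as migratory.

(a) wren: |A| = 5, |A ∩ B| = 2; needs |A ∖ B| = 1 — false.
(b) pipit: |A| = 9, |A ∩ B| = 0; needs |A ∩ B| / |A| ≥ 1/3 — false.
(c) thrush: |A| = 5, |A ∩ B| = 3; needs |A ∩ B| / |A| > 3/5 — false.
(d) sparrow: |A| = 6, |A ∩ B| = 6; needs |A ∩ B| / |A| < 1/5 — false.

0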